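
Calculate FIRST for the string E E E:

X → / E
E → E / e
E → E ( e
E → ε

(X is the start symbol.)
FIRST sets of the non-terminals involved (from the grammar, by fixed-point iteration):
  FIRST(E) = { '(', '/', ε }

To compute FIRST(E E E), process the symbols left to right:
Symbol E is a non-terminal. Add FIRST(E) \ {ε} = { '(', '/' }
E is nullable (ε ∈ FIRST(E)), continue to the next symbol.
Symbol E is a non-terminal. Add FIRST(E) \ {ε} = { '(', '/' }
E is nullable (ε ∈ FIRST(E)), continue to the next symbol.
Symbol E is a non-terminal. Add FIRST(E) \ {ε} = { '(', '/' }
E is nullable (ε ∈ FIRST(E)), continue to the next symbol.
All symbols are nullable, so ε is in the result.
FIRST(E E E) = { '(', '/', ε }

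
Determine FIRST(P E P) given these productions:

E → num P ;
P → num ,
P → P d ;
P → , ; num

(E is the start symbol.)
FIRST sets of the non-terminals involved (from the grammar, by fixed-point iteration):
  FIRST(P) = { ',', 'num' }

To compute FIRST(P E P), process the symbols left to right:
Symbol P is a non-terminal. Add FIRST(P) \ {ε} = { ',', 'num' }
P is not nullable (ε ∉ FIRST(P)), so stop here.
FIRST(P E P) = { ',', 'num' }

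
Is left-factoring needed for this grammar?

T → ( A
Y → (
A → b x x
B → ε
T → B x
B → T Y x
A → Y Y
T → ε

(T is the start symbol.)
Left-factoring is needed when two productions for the same non-terminal
share a common prefix on the right-hand side.

Productions for T:
  T → ( A
  T → B x
  T → ε
Productions for A:
  A → b x x
  A → Y Y
Productions for B:
  B → ε
  B → T Y x

No common prefixes found.

Answer: No, left-factoring is not needed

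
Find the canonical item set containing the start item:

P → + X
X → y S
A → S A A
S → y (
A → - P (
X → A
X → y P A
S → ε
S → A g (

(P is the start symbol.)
{ [P → . + X], [P' → . P] }

First, augment the grammar with P' → P
I₀ = CLOSURE({ [P' → . P] }):
  [P' → . P] has the dot before P: add [P → . + X]
No further items can be added.

I₀ = { [P → . + X], [P' → . P] }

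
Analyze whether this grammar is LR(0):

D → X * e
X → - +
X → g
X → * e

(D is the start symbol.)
Augment with D' → D and build the canonical LR(0) collection (I0 = CLOSURE({[D' → . D]}), then GOTO on every symbol after a dot until no new states appear). It has 10 states:
  I0: { [D → . X * e], [D' → . D], [X → . * e], [X → . - +], [X → . g] }  — shift
  I1: { [X → * . e] }  — shift
  I2: { [X → - . +] }  — shift
  I3: { [D' → D .] }  — accept
  I4: { [D → X . * e] }  — shift
  I5: { [X → g .] }  — reduce
  I6: { [D → X * . e] }  — shift
  I7: { [D → X * e .] }  — reduce
  I8: { [X → - + .] }  — reduce
  I9: { [X → * e .] }  — reduce

Every state is either a pure shift/goto state or contains exactly one complete item and nothing to shift — no conflicts. The grammar is LR(0).

Answer: Yes, the grammar is LR(0)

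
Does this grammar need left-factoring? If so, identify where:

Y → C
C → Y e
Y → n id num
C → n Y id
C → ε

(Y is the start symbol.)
Left-factoring is needed when two productions for the same non-terminal
share a common prefix on the right-hand side.

Productions for Y:
  Y → C
  Y → n id num
Productions for C:
  C → Y e
  C → n Y id
  C → ε

No common prefixes found.

Answer: No, left-factoring is not needed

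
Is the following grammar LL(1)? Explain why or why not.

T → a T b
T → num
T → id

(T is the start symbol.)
A grammar is LL(1) if for each non-terminal N with multiple productions, the predict sets of those productions are pairwise disjoint, where PREDICT(N → α) = (FIRST(α) \ {ε}) ∪ (FOLLOW(N) if α ⇒* ε).

For T:
  PREDICT(T → a T b) = { 'a' }
  PREDICT(T → num) = { 'num' }
  PREDICT(T → id) = { 'id' }

All predict sets are disjoint. The grammar IS LL(1).

Answer: Yes, the grammar is LL(1).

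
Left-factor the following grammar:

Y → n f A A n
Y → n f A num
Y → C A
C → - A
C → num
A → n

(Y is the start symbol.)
Left-factoring transforms A → αβ₁ | αβ₂ into A → αA' and A' → β₁ | β₂
(α is the longest common prefix among the alternatives). Repeat until
no nonterminal has two alternatives with a common prefix.

Round 1: Y has alternatives sharing prefix 'n f A'. Introduce Y': Y → n f A Y'
  Add: Y' → A n
  Add: Y' → num

No remaining common prefixes — done.

Resulting grammar:
Y → n f A Y'
Y' → A n
Y' → num
Y → C A
C → - A
C → num
A → n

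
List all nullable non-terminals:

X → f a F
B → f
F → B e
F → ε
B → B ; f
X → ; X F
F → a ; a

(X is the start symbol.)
{ 'F' }

A non-terminal is nullable if it can derive ε (the empty string): either it has an ε-production, or it has a production whose right-hand side consists entirely of nullable non-terminals.

ε-productions: F → ε
So F is immediately nullable.
No further non-terminal can be added: every production for the remaining non-terminals contains a terminal or a non-nullable non-terminal.
Nullable = { 'F' }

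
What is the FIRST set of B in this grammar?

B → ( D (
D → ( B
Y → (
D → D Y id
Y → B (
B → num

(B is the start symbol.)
From B → ( D (:
  - '(' is a terminal: add '(' and stop
From B → num:
  - num is a terminal: add 'num' and stop

Collecting: FIRST(B) = { '(', 'num' }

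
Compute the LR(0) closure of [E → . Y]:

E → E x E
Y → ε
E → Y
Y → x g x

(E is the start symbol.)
To compute CLOSURE, for each item [A → α.Bβ] where B is a non-terminal, add [B → .γ] for all productions B → γ; repeat for the newly added items until nothing changes.

Start with: [E → . Y]
  [E → . Y] has the dot before Y: add [Y → .], [Y → . x g x]
No further items can be added.

CLOSURE = { [E → . Y], [Y → . x g x], [Y → .] }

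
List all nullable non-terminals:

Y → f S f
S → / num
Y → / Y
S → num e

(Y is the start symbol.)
None

A non-terminal is nullable if it can derive ε (the empty string): either it has an ε-production, or it has a production whose right-hand side consists entirely of nullable non-terminals.

There are no ε-productions, so no non-terminal can derive ε.
No non-terminals are nullable.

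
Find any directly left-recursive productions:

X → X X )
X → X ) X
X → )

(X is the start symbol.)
Yes, X is left-recursive

Direct left recursion occurs when N → N α for some non-terminal N (the right-hand side begins with the left-hand side itself).

X → X X ): LEFT RECURSIVE (starts with X)
X → X ) X: LEFT RECURSIVE (starts with X)
X → ): starts with ')'

The grammar has direct left recursion on: X.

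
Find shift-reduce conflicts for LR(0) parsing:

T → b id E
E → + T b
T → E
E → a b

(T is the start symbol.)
No shift-reduce conflicts

A shift-reduce conflict occurs when an LR(0) state has both:
  - a complete (reduce) item [A → α .] (dot at the end), and
  - a shift item [B → β . c γ] (dot before a terminal).

Augment with T' → T and build the canonical LR(0) collection (I0 = CLOSURE({[T' → . T]}), then GOTO on every symbol after a dot until no new states appear). It has 11 states:
  I0: { [E → . + T b], [E → . a b], [T → . E], [T → . b id E], [T' → . T] }  — shift
  I1: { [E → + . T b], [E → . + T b], [E → . a b], [T → . E], [T → . b id E] }  — shift
  I2: { [T → E .] }  — reduce
  I3: { [T' → T .] }  — accept
  I4: { [E → a . b] }  — shift
  I5: { [T → b . id E] }  — shift
  I6: { [E → . + T b], [E → . a b], [T → b id . E] }  — shift
  I7: { [T → b id E .] }  — reduce
  I8: { [E → a b .] }  — reduce
  I9: { [E → + T . b] }  — shift
  I10: { [E → + T b .] }  — reduce

No state contains both a complete item and a shift item.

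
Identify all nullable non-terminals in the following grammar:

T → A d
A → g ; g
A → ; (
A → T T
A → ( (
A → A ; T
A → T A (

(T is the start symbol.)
There are no ε-productions, so no non-terminal can derive ε.
No non-terminals are nullable.

Answer: None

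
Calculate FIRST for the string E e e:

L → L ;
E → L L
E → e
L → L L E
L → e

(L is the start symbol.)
FIRST sets of the non-terminals involved (from the grammar, by fixed-point iteration):
  FIRST(E) = { 'e' }

To compute FIRST(E e e), process the symbols left to right:
Symbol E is a non-terminal. Add FIRST(E) \ {ε} = { 'e' }
E is not nullable (ε ∉ FIRST(E)), so stop here.
FIRST(E e e) = { 'e' }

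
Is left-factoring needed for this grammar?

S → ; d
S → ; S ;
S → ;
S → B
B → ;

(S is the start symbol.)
Yes, S has productions with common prefix ';'

Left-factoring is needed when two productions for the same non-terminal
share a common prefix on the right-hand side.

Productions for S:
  S → ; d
  S → ; S ;
  S → ;
  S → B

Found common prefix ';' in productions for S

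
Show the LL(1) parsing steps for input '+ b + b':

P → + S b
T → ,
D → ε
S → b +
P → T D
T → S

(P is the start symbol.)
LL(1) parsing maintains a stack (initially the start symbol over $) and the input. At each step: if the stack top is a terminal, match it against the current input token; if it is a non-terminal N, replace it with the RHS of M[N, lookahead] (the unique production whose predict set contains the lookahead).

Stack is shown with the top on the left.

Stack    Input      Action
--------------------------
P $      + b + b $  output P → + S b
+ S b $  + b + b $  match '+'
S b $    b + b $    output S → b +
b + b $  b + b $    match 'b'
+ b $    + b $      match '+'
b $      b $        match 'b'
$        $          accept

The string is accepted.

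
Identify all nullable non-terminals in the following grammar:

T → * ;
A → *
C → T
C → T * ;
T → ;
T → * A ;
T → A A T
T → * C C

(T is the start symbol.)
A non-terminal is nullable if it can derive ε (the empty string): either it has an ε-production, or it has a production whose right-hand side consists entirely of nullable non-terminals.

There are no ε-productions, so no non-terminal can derive ε.
No non-terminals are nullable.

Answer: None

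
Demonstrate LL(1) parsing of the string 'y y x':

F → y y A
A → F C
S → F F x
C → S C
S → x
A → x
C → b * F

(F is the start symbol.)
LL(1) parsing maintains a stack (initially the start symbol over $) and the input. At each step: if the stack top is a terminal, match it against the current input token; if it is a non-terminal N, replace it with the RHS of M[N, lookahead] (the unique production whose predict set contains the lookahead).

Stack is shown with the top on the left.

Stack    Input    Action
------------------------
F $      y y x $  output F → y y A
y y A $  y y x $  match 'y'
y A $    y x $    match 'y'
A $      x $      output A → x
x $      x $      match 'x'
$        $        accept

The string is accepted.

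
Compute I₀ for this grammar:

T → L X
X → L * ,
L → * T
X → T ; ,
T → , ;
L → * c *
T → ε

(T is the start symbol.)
First, augment the grammar with T' → T
I₀ = CLOSURE({ [T' → . T] }):
  [T' → . T] has the dot before T: add [T → . L X], [T → . , ;], [T → .]
  [T → . L X] has the dot before L: add [L → . * T], [L → . * c *]
No further items can be added.

I₀ = { [L → . * T], [L → . * c *], [T → . , ;], [T → . L X], [T → .], [T' → . T] }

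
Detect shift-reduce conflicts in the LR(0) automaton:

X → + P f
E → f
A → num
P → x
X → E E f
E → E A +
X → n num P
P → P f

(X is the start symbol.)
A shift-reduce conflict occurs when an LR(0) state has both:
  - a complete (reduce) item [A → α .] (dot at the end), and
  - a shift item [B → β . c γ] (dot before a terminal).

Augment with X' → X and build the canonical LR(0) collection (I0 = CLOSURE({[X' → . X]}), then GOTO on every symbol after a dot until no new states appear). It has 17 states:
  I0: { [E → . E A +], [E → . f], [X → . + P f], [X → . E E f], [X → . n num P], [X' → . X] }  — shift
  I1: { [P → . P f], [P → . x], [X → + . P f] }  — shift
  I2: { [A → . num], [E → . E A +], [E → . f], [E → E . A +], [X → E . E f] }  — shift
  I3: { [X' → X .] }  — accept
  I4: { [E → f .] }  — reduce
  I5: { [X → n . num P] }  — shift
  I6: { [P → . P f], [P → . x], [X → n num . P] }  — shift
  I7: { [P → P . f], [X → n num P .] }  — shift, reduce
  I8: { [P → x .] }  — reduce
  I9: { [P → P f .] }  — reduce
  I10: { [E → E A . +] }  — shift
  I11: { [A → . num], [E → E . A +], [X → E E . f] }  — shift
  I12: { [A → num .] }  — reduce
  I13: { [X → E E f .] }  — reduce
  I14: { [E → E A + .] }  — reduce
  I15: { [P → P . f], [X → + P . f] }  — shift
  I16: { [P → P f .], [X → + P f .] }  — 2 reduces

I7 contains reduce item [X → n num P .] and shift item [P → P . f] — shift-reduce conflict.

Answer: Yes — I7: [X → n num P .] vs [P → P . f]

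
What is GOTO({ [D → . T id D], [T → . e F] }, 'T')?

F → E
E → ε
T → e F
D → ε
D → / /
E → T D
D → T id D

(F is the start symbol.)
{ [D → T . id D] }

GOTO(I, 'T') = CLOSURE({ [A → αX.β] : [A → α.Xβ] ∈ I, X = 'T' })

Items with dot before 'T', with the dot advanced:
  [D → . T id D] → [D → T . id D]
Closure adds nothing (no advanced item has the dot before a non-terminal).

GOTO = { [D → T . id D] }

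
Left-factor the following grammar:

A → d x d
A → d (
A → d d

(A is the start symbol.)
Left-factoring transforms A → αβ₁ | αβ₂ into A → αA' and A' → β₁ | β₂
(α is the longest common prefix among the alternatives). Repeat until
no nonterminal has two alternatives with a common prefix.

Round 1: A has alternatives sharing prefix 'd'. Introduce A': A → d A'
  Add: A' → x d
  Add: A' → (
  Add: A' → d

No remaining common prefixes — done.

Resulting grammar:
A → d A'
A' → x d
A' → (
A' → d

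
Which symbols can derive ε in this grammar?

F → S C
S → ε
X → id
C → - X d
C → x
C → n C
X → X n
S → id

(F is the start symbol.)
{ 'S' }

A non-terminal is nullable if it can derive ε (the empty string): either it has an ε-production, or it has a production whose right-hand side consists entirely of nullable non-terminals.

ε-productions: S → ε
So S is immediately nullable.
No further non-terminal can be added: every production for the remaining non-terminals contains a terminal or a non-nullable non-terminal.
Nullable = { 'S' }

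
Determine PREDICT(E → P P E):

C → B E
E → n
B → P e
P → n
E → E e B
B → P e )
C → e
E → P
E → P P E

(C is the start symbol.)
{ 'n' }

PREDICT(E → P P E) = (FIRST(RHS) \ {ε}) ∪ (FOLLOW(E) if ε ∈ FIRST(RHS), i.e. RHS ⇒* ε)
FIRST(P) = { 'n' }
FIRST(P P E) = { 'n' }
ε ∉ FIRST(P P E), so FOLLOW(E) is not added.
PREDICT(E → P P E) = { 'n' }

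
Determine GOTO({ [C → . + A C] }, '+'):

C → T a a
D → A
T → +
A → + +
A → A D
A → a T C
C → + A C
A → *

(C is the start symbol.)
{ [A → . *], [A → . + +], [A → . A D], [A → . a T C], [C → + . A C] }

GOTO(I, '+') = CLOSURE({ [A → αX.β] : [A → α.Xβ] ∈ I, X = '+' })

Items with dot before '+', with the dot advanced:
  [C → . + A C] → [C → + . A C]
Closure of the advanced items:
  [C → + . A C] has the dot before A: add [A → . + +], [A → . A D], [A → . a T C], [A → . *]

GOTO = { [A → . *], [A → . + +], [A → . A D], [A → . a T C], [C → + . A C] }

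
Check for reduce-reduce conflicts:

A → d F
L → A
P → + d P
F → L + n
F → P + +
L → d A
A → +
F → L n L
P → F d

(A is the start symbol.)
A reduce-reduce conflict occurs when an LR(0) state has two complete items [A → α .] and [B → β .] — both call for a reduction, and with no lookahead the parser cannot choose between them.

Augment with A' → A and build the canonical LR(0) collection (I0 = CLOSURE({[A' → . A]}), then GOTO on every symbol after a dot until no new states appear). It has 21 states:
  I0: { [A → . +], [A → . d F], [A' → . A] }  — shift
  I1: { [A → + .] }  — reduce
  I2: { [A' → A .] }  — accept
  I3: { [A → . +], [A → . d F], [A → d . F], [F → . L + n], [F → . L n L], [F → . P + +], [L → . A], [L → . d A], [P → . + d P], [P → . F d] }  — shift
  I4: { [A → + .], [P → + . d P] }  — shift, reduce
  I5: { [L → A .] }  — reduce
  I6: { [A → d F .], [P → F . d] }  — shift, reduce
  I7: { [F → L . + n], [F → L . n L] }  — shift
  I8: { [F → P . + +] }  — shift
  I9: { [A → . +], [A → . d F], [A → d . F], [F → . L + n], [F → . L n L], [F → . P + +], [L → . A], [L → . d A], [L → d . A], [P → . + d P], [P → . F d] }  — shift
  I10: { [L → A .], [L → d A .] }  — 2 reduces
  I11: { [F → P + . +] }  — shift
  I12: { [F → P + + .] }  — reduce
  I13: { [F → L + . n] }  — shift
  I14: { [A → . +], [A → . d F], [F → L n . L], [L → . A], [L → . d A] }  — shift
  I15: { [F → L n L .] }  — reduce
  I16: { [F → L + n .] }  — reduce
  I17: { [P → F d .] }  — reduce
  I18: { [A → . +], [A → . d F], [F → . L + n], [F → . L n L], [F → . P + +], [L → . A], [L → . d A], [P → + d . P], [P → . + d P], [P → . F d] }  — shift
  I19: { [P → F . d] }  — shift
  I20: { [F → P . + +], [P → + d P .] }  — shift, reduce

I10 contains complete items [L → A .], [L → d A .] — reduce-reduce conflict.

Answer: Yes — I10: [L → A .] vs [L → d A .]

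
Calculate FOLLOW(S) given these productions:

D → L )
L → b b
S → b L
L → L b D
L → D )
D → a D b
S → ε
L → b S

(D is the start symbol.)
In L → b S: S is at the end, add FOLLOW(L)

The FOLLOW sets referred to above (computed the same way, to a fixed point):
  FOLLOW(L) = { ')', 'b' }

Taking the union: FOLLOW(S) = { ')', 'b' }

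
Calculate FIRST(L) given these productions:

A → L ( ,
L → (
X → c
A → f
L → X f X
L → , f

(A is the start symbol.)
To compute FIRST(L), examine every production with L on the left-hand side, reading each right-hand side left to right until a non-nullable symbol is reached.

FIRST sets of the other non-terminals involved (by the same procedure, iterated to a fixed point):
  FIRST(X) = { 'c' }

From L → (:
  - '(' is a terminal: add '(' and stop
From L → X f X:
  - X is a non-terminal: add FIRST(X) \ {ε} = { 'c' }
    X is not nullable, so stop
From L → , f:
  - ',' is a terminal: add ',' and stop

Collecting: FIRST(L) = { '(', ',', 'c' }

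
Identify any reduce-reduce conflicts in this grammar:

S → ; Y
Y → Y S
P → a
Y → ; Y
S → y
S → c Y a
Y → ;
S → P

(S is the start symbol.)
Yes — I10: [P → a .] vs [S → c Y a .]

A reduce-reduce conflict occurs when an LR(0) state has two complete items [A → α .] and [B → β .] — both call for a reduction, and with no lookahead the parser cannot choose between them.

Augment with S' → S and build the canonical LR(0) collection (I0 = CLOSURE({[S' → . S]}), then GOTO on every symbol after a dot until no new states appear). It has 13 states:
  I0: { [P → . a], [S → . ; Y], [S → . P], [S → . c Y a], [S → . y], [S' → . S] }  — shift
  I1: { [S → ; . Y], [Y → . ; Y], [Y → . ;], [Y → . Y S] }  — shift
  I2: { [S → P .] }  — reduce
  I3: { [S' → S .] }  — accept
  I4: { [P → a .] }  — reduce
  I5: { [S → c . Y a], [Y → . ; Y], [Y → . ;], [Y → . Y S] }  — shift
  I6: { [S → y .] }  — reduce
  I7: { [Y → . ; Y], [Y → . ;], [Y → . Y S], [Y → ; . Y], [Y → ; .] }  — shift, reduce
  I8: { [P → . a], [S → . ; Y], [S → . P], [S → . c Y a], [S → . y], [S → c Y . a], [Y → Y . S] }  — shift
  I9: { [Y → Y S .] }  — reduce
  I10: { [P → a .], [S → c Y a .] }  — 2 reduces
  I11: { [P → . a], [S → . ; Y], [S → . P], [S → . c Y a], [S → . y], [Y → ; Y .], [Y → Y . S] }  — shift, reduce
  I12: { [P → . a], [S → . ; Y], [S → . P], [S → . c Y a], [S → . y], [S → ; Y .], [Y → Y . S] }  — shift, reduce

I10 contains complete items [P → a .], [S → c Y a .] — reduce-reduce conflict.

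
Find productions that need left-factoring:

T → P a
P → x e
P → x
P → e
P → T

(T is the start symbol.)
Left-factoring is needed when two productions for the same non-terminal
share a common prefix on the right-hand side.

Productions for P:
  P → x e
  P → x
  P → e
  P → T

Found common prefix 'x' in productions for P

Answer: Yes, P has productions with common prefix 'x'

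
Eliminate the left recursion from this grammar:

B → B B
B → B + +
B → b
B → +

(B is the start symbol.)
B → b B'
B → + B'
B' → B B'
B' → + + B'
B' → ε

B is directly left-recursive. The standard transformation for
  A → A α₁ | ... | A α_m | β₁ | ... | β_n
is
  A  → β₁ A' | ... | β_n A'
  A' → α₁ A' | ... | α_m A' | ε

B → b becomes B → b B'
B → + becomes B → + B'
B → B B becomes B' → B B'
B → B + + becomes B' → + + B'
Add B' → ε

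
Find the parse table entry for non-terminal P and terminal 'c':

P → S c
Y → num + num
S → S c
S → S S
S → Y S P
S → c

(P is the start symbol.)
P → S c

To find M[P, 'c'], we find productions for P where 'c' is in the predict set (PREDICT(N → α) = (FIRST(α) \ {ε}) ∪ (FOLLOW(N) if α ⇒* ε)).

Relevant sets:
  FIRST(S) = { 'c', 'num' }

P → S c: PREDICT = { 'c', 'num' }
  'c' is in predict set, so this production goes in M[P, 'c']

M[P, 'c'] = P → S c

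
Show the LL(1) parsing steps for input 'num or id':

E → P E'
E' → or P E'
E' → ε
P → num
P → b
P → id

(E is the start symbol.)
LL(1) parsing maintains a stack (initially the start symbol over $) and the input. At each step: if the stack top is a terminal, match it against the current input token; if it is a non-terminal N, replace it with the RHS of M[N, lookahead] (the unique production whose predict set contains the lookahead).

Stack is shown with the top on the left.

Stack      Input        Action
------------------------------
E $        num or id $  output E → P E'
P E' $     num or id $  output P → num
num E' $   num or id $  match 'num'
E' $       or id $      output E' → or P E'
or P E' $  or id $      match 'or'
P E' $     id $         output P → id
id E' $    id $         match 'id'
E' $       $            output E' → ε
$          $            accept

The string is accepted.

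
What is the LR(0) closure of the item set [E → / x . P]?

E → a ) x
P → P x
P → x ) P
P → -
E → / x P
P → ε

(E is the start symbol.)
{ [E → / x . P], [P → . -], [P → . P x], [P → . x ) P], [P → .] }

To compute CLOSURE, for each item [A → α.Bβ] where B is a non-terminal, add [B → .γ] for all productions B → γ; repeat for the newly added items until nothing changes.

Start with: [E → / x . P]
  [E → / x . P] has the dot before P: add [P → . P x], [P → . x ) P], [P → . -], [P → .]
No further items can be added.

CLOSURE = { [E → / x . P], [P → . -], [P → . P x], [P → . x ) P], [P → .] }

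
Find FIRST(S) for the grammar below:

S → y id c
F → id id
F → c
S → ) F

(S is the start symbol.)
{ ')', 'y' }

To compute FIRST(S), examine every production with S on the left-hand side, reading each right-hand side left to right until a non-nullable symbol is reached.

From S → y id c:
  - y is a terminal: add 'y' and stop
From S → ) F:
  - ')' is a terminal: add ')' and stop

Collecting: FIRST(S) = { ')', 'y' }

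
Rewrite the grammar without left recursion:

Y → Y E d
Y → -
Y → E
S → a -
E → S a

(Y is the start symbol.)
Y is directly left-recursive. The standard transformation for
  A → A α₁ | ... | A α_m | β₁ | ... | β_n
is
  A  → β₁ A' | ... | β_n A'
  A' → α₁ A' | ... | α_m A' | ε

Y → - becomes Y → - Y'
Y → E becomes Y → E Y'
Y → Y E d becomes Y' → E d Y'
Add Y' → ε

Productions for other non-terminals are unchanged:
  S → a -
  E → S a

Resulting grammar:
Y → - Y'
Y → E Y'
Y' → E d Y'
Y' → ε
S → a -
E → S a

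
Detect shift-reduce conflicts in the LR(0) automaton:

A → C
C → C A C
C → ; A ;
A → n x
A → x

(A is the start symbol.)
Yes — I3: [A → C .] vs [A → . n x]; I8: [C → C A C .] vs [A → . n x]

A shift-reduce conflict occurs when an LR(0) state has both:
  - a complete (reduce) item [A → α .] (dot at the end), and
  - a shift item [B → β . c γ] (dot before a terminal).

Augment with A' → A and build the canonical LR(0) collection (I0 = CLOSURE({[A' → . A]}), then GOTO on every symbol after a dot until no new states appear). It has 11 states:
  I0: { [A → . C], [A → . n x], [A → . x], [A' → . A], [C → . ; A ;], [C → . C A C] }  — shift
  I1: { [A → . C], [A → . n x], [A → . x], [C → . ; A ;], [C → . C A C], [C → ; . A ;] }  — shift
  I2: { [A' → A .] }  — accept
  I3: { [A → . C], [A → . n x], [A → . x], [A → C .], [C → . ; A ;], [C → . C A C], [C → C . A C] }  — shift, reduce
  I4: { [A → n . x] }  — shift
  I5: { [A → x .] }  — reduce
  I6: { [A → n x .] }  — reduce
  I7: { [C → . ; A ;], [C → . C A C], [C → C A . C] }  — shift
  I8: { [A → . C], [A → . n x], [A → . x], [C → . ; A ;], [C → . C A C], [C → C . A C], [C → C A C .] }  — shift, reduce
  I9: { [C → ; A . ;] }  — shift
  I10: { [C → ; A ; .] }  — reduce

I3 contains reduce item [A → C .] and shift items [A → . n x], [A → . x], [C → . ; A ;] — shift-reduce conflict.
I8 contains reduce item [C → C A C .] and shift items [A → . n x], [A → . x], [C → . ; A ;] — shift-reduce conflict.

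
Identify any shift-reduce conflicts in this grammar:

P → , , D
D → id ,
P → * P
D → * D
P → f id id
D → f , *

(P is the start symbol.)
Augment with P' → P and build the canonical LR(0) collection (I0 = CLOSURE({[P' → . P]}), then GOTO on every symbol after a dot until no new states appear). It has 17 states:
  I0: { [P → . * P], [P → . , , D], [P → . f id id], [P' → . P] }  — shift
  I1: { [P → * . P], [P → . * P], [P → . , , D], [P → . f id id] }  — shift
  I2: { [P → , . , D] }  — shift
  I3: { [P' → P .] }  — accept
  I4: { [P → f . id id] }  — shift
  I5: { [P → f id . id] }  — shift
  I6: { [P → f id id .] }  — reduce
  I7: { [D → . * D], [D → . f , *], [D → . id ,], [P → , , . D] }  — shift
  I8: { [D → * . D], [D → . * D], [D → . f , *], [D → . id ,] }  — shift
  I9: { [P → , , D .] }  — reduce
  I10: { [D → f . , *] }  — shift
  I11: { [D → id . ,] }  — shift
  I12: { [D → id , .] }  — reduce
  I13: { [D → f , . *] }  — shift
  I14: { [D → f , * .] }  — reduce
  I15: { [D → * D .] }  — reduce
  I16: { [P → * P .] }  — reduce

No state contains both a complete item and a shift item.

Answer: No shift-reduce conflicts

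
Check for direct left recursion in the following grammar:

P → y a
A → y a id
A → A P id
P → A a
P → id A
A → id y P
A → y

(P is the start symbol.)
Direct left recursion occurs when N → N α for some non-terminal N (the right-hand side begins with the left-hand side itself).

P → y a: starts with y
A → y a id: starts with y
A → A P id: LEFT RECURSIVE (starts with A)
P → A a: starts with A
P → id A: starts with id
A → id y P: starts with id
A → y: starts with y

The grammar has direct left recursion on: A.

Answer: Yes, A is left-recursive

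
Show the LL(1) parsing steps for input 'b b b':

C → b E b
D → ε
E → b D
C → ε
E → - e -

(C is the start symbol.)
Stack is shown with the top on the left.

Stack    Input    Action
------------------------
C $      b b b $  output C → b E b
b E b $  b b b $  match 'b'
E b $    b b $    output E → b D
b D b $  b b $    match 'b'
D b $    b $      output D → ε
b $      b $      match 'b'
$        $        accept

The string is accepted.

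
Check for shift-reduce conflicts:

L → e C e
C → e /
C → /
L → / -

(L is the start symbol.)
A shift-reduce conflict occurs when an LR(0) state has both:
  - a complete (reduce) item [A → α .] (dot at the end), and
  - a shift item [B → β . c γ] (dot before a terminal).

Augment with L' → L and build the canonical LR(0) collection (I0 = CLOSURE({[L' → . L]}), then GOTO on every symbol after a dot until no new states appear). It has 10 states:
  I0: { [L → . / -], [L → . e C e], [L' → . L] }  — shift
  I1: { [L → / . -] }  — shift
  I2: { [L' → L .] }  — accept
  I3: { [C → . /], [C → . e /], [L → e . C e] }  — shift
  I4: { [C → / .] }  — reduce
  I5: { [L → e C . e] }  — shift
  I6: { [C → e . /] }  — shift
  I7: { [C → e / .] }  — reduce
  I8: { [L → e C e .] }  — reduce
  I9: { [L → / - .] }  — reduce

No state contains both a complete item and a shift item.

Answer: No shift-reduce conflicts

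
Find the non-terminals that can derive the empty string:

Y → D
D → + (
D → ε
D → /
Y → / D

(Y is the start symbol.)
{ 'D', 'Y' }

ε-productions: D → ε
So D is immediately nullable.
Y → D: every symbol on the right is nullable, so Y is nullable too.
Every non-terminal is now nullable.
Nullable = { 'D', 'Y' }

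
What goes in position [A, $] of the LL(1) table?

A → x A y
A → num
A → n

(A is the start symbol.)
To find M[A, $], we find productions for A where $ is in the predict set (PREDICT(N → α) = (FIRST(α) \ {ε}) ∪ (FOLLOW(N) if α ⇒* ε)).

A → x A y: PREDICT = { 'x' }
A → num: PREDICT = { 'num' }
A → n: PREDICT = { 'n' }

M[A, $] is empty (no production applies)

Answer: Empty (error entry)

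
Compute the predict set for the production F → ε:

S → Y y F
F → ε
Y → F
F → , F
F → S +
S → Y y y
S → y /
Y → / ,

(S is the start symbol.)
{ $, '+', 'y' }

PREDICT(F → ε) = (FIRST(RHS) \ {ε}) ∪ (FOLLOW(F) if ε ∈ FIRST(RHS), i.e. RHS ⇒* ε)
The right-hand side is ε (FIRST(ε) = { ε }), so the predict set is FOLLOW(F) = { $, '+', 'y' }
PREDICT(F → ε) = { $, '+', 'y' }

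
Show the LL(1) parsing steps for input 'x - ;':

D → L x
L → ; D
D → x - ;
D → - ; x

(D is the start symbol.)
LL(1) parsing maintains a stack (initially the start symbol over $) and the input. At each step: if the stack top is a terminal, match it against the current input token; if it is a non-terminal N, replace it with the RHS of M[N, lookahead] (the unique production whose predict set contains the lookahead).

Stack is shown with the top on the left.

Stack    Input    Action
------------------------
D $      x - ; $  output D → x - ;
x - ; $  x - ; $  match 'x'
- ; $    - ; $    match '-'
; $      ; $      match ';'
$        $        accept

The string is accepted.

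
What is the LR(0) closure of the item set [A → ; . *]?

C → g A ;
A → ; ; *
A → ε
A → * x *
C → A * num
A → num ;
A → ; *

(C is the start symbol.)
{ [A → ; . *] }

To compute CLOSURE, for each item [A → α.Bβ] where B is a non-terminal, add [B → .γ] for all productions B → γ; repeat for the newly added items until nothing changes.

Start with: [A → ; . *]
The dot precedes the terminal '*', so nothing is added.

CLOSURE = { [A → ; . *] }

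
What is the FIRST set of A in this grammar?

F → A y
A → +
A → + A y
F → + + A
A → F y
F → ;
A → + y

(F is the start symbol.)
{ '+', ';' }

To compute FIRST(A), examine every production with A on the left-hand side, reading each right-hand side left to right until a non-nullable symbol is reached.

FIRST sets of the other non-terminals involved (by the same procedure, iterated to a fixed point):
  FIRST(F) = { '+', ';' }

From A → +:
  - '+' is a terminal: add '+' and stop
From A → + A y:
  - '+' is a terminal: add '+' and stop
From A → F y:
  - F is a non-terminal: add FIRST(F) \ {ε} = { '+', ';' }
    F is not nullable, so stop
From A → + y:
  - '+' is a terminal: add '+' and stop

Collecting: FIRST(A) = { '+', ';' }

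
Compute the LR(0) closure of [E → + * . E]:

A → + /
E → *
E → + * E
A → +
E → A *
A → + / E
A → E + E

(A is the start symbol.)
{ [A → . + / E], [A → . + /], [A → . +], [A → . E + E], [E → + * . E], [E → . *], [E → . + * E], [E → . A *] }

Start with: [E → + * . E]
  [E → + * . E] has the dot before E: add [E → . *], [E → . + * E], [E → . A *]
  [E → . A *] has the dot before A: add [A → . + /], [A → . +], [A → . + / E], [A → . E + E]
No further items can be added.

CLOSURE = { [A → . + / E], [A → . + /], [A → . +], [A → . E + E], [E → + * . E], [E → . *], [E → . + * E], [E → . A *] }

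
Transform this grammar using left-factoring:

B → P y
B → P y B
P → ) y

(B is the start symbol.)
B → P y B'
B' → ε
B' → B
P → ) y

Left-factoring transforms A → αβ₁ | αβ₂ into A → αA' and A' → β₁ | β₂
(α is the longest common prefix among the alternatives). Repeat until
no nonterminal has two alternatives with a common prefix.

Round 1: B has alternatives sharing prefix 'P y'. Introduce B': B → P y B'
  Add: B' → ε
  Add: B' → B

No remaining common prefixes — done.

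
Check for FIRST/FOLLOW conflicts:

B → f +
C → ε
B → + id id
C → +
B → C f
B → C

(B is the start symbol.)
No FIRST/FOLLOW conflicts.

Nullable non-terminals: B, C.
FIRST sets used below: FIRST(C) = { '+', ε }

B: nullable alternative(s) B → C; FOLLOW(B) = { $ }
  B → f +: FIRST \ {ε} = { 'f' } — disjoint from FOLLOW(B)
  B → + id id: FIRST \ {ε} = { '+' } — disjoint from FOLLOW(B)
  B → C f: FIRST \ {ε} = { '+', 'f' } — disjoint from FOLLOW(B)
  B → C: FIRST \ {ε} = { '+' } — this is the only nullable alternative, skip

C: nullable alternative(s) C → ε; FOLLOW(C) = { $, 'f' }
  C → ε: FIRST \ {ε} = { } — this is the only nullable alternative, skip
  C → +: FIRST \ {ε} = { '+' } — disjoint from FOLLOW(C)

No FIRST/FOLLOW conflicts found.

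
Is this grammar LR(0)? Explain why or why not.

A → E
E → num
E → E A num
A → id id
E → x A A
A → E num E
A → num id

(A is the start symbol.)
Augment with A' → A and build the canonical LR(0) collection (I0 = CLOSURE({[A' → . A]}), then GOTO on every symbol after a dot until no new states appear). It has 15 states:
  I0: { [A → . E num E], [A → . E], [A → . id id], [A → . num id], [A' → . A], [E → . E A num], [E → . num], [E → . x A A] }  — shift
  I1: { [A' → A .] }  — accept
  I2: { [A → . E num E], [A → . E], [A → . id id], [A → . num id], [A → E . num E], [A → E .], [E → . E A num], [E → . num], [E → . x A A], [E → E . A num] }  — shift, reduce
  I3: { [A → id . id] }  — shift
  I4: { [A → num . id], [E → num .] }  — shift, reduce
  I5: { [A → . E num E], [A → . E], [A → . id id], [A → . num id], [E → . E A num], [E → . num], [E → . x A A], [E → x . A A] }  — shift
  I6: { [A → . E num E], [A → . E], [A → . id id], [A → . num id], [E → . E A num], [E → . num], [E → . x A A], [E → x A . A] }  — shift
  I7: { [E → x A A .] }  — reduce
  I8: { [A → num id .] }  — reduce
  I9: { [A → id id .] }  — reduce
  I10: { [E → E A . num] }  — shift
  I11: { [A → E num . E], [A → num . id], [E → . E A num], [E → . num], [E → . x A A], [E → num .] }  — shift, reduce
  I12: { [A → . E num E], [A → . E], [A → . id id], [A → . num id], [A → E num E .], [E → . E A num], [E → . num], [E → . x A A], [E → E . A num] }  — shift, reduce
  I13: { [E → num .] }  — reduce
  I14: { [E → E A num .] }  — reduce

Conflict in state I2:
  Shift-reduce conflict between [A → E .] and [A → E . num E]
So the grammar is NOT LR(0).

Answer: No. Shift-reduce conflict between [A → E .] and [A → E . num E]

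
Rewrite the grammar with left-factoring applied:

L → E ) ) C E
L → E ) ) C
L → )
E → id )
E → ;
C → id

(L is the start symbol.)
L → E ) ) C L'
L' → E
L' → ε
L → )
E → id )
E → ;
C → id

Left-factoring transforms A → αβ₁ | αβ₂ into A → αA' and A' → β₁ | β₂
(α is the longest common prefix among the alternatives). Repeat until
no nonterminal has two alternatives with a common prefix.

Round 1: L has alternatives sharing prefix 'E ) ) C'. Introduce L': L → E ) ) C L'
  Add: L' → E
  Add: L' → ε

No remaining common prefixes — done.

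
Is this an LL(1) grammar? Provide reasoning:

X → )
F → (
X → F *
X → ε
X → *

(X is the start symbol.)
A grammar is LL(1) if for each non-terminal N with multiple productions, the predict sets of those productions are pairwise disjoint, where PREDICT(N → α) = (FIRST(α) \ {ε}) ∪ (FOLLOW(N) if α ⇒* ε).

Relevant sets:
  FIRST(F) = { '(' }
  FOLLOW(X) = { $ }

For X:
  PREDICT(X → ')') = { ')' }
  PREDICT(X → F '*') = { '(' }
  PREDICT(X → ε) = { $ }
  PREDICT(X → '*') = { '*' }
F has a single production, so nothing to check there.

All predict sets are disjoint. The grammar IS LL(1).

Answer: Yes, the grammar is LL(1).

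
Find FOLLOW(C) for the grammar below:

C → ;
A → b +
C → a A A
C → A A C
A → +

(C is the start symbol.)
To compute FOLLOW(C), find every occurrence of C on a right-hand side N → α C β: add FIRST(β) \ {ε}, and if β is empty or nullable also add FOLLOW(N). Iterate to a fixed point.

C is the start symbol, so $ ∈ FOLLOW(C).
In C → A A C: C is at the end; this adds FOLLOW(C) to itself — nothing new

Taking the union: FOLLOW(C) = { $ }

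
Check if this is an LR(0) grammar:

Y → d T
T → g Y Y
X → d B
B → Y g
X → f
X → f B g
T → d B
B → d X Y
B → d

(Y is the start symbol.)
No. Shift-reduce conflict between [B → d .] and [T → . d B]

A grammar is LR(0) if no state in the canonical LR(0) collection has:
  - both a shift item (dot before a terminal) and a complete item (shift-reduce conflict), or
  - two or more complete items (reduce-reduce conflict; the accept item [Y' → Y .] counts as a complete item here).

Augment with Y' → Y and build the canonical LR(0) collection (I0 = CLOSURE({[Y' → . Y]}), then GOTO on every symbol after a dot until no new states appear). It has 19 states:
  I0: { [Y → . d T], [Y' → . Y] }  — shift
  I1: { [Y' → Y .] }  — accept
  I2: { [T → . d B], [T → . g Y Y], [Y → d . T] }  — shift
  I3: { [Y → d T .] }  — reduce
  I4: { [B → . Y g], [B → . d X Y], [B → . d], [T → d . B], [Y → . d T] }  — shift
  I5: { [T → g . Y Y], [Y → . d T] }  — shift
  I6: { [T → g Y . Y], [Y → . d T] }  — shift
  I7: { [T → g Y Y .] }  — reduce
  I8: { [T → d B .] }  — reduce
  I9: { [B → Y . g] }  — shift
  I10: { [B → d . X Y], [B → d .], [T → . d B], [T → . g Y Y], [X → . d B], [X → . f B g], [X → . f], [Y → d . T] }  — shift, reduce
  I11: { [B → d X . Y], [Y → . d T] }  — shift
  I12: { [B → . Y g], [B → . d X Y], [B → . d], [T → d . B], [X → d . B], [Y → . d T] }  — shift
  I13: { [B → . Y g], [B → . d X Y], [B → . d], [X → f . B g], [X → f .], [Y → . d T] }  — shift, reduce
  I14: { [X → f B . g] }  — shift
  I15: { [X → f B g .] }  — reduce
  I16: { [T → d B .], [X → d B .] }  — 2 reduces
  I17: { [B → d X Y .] }  — reduce
  I18: { [B → Y g .] }  — reduce

Conflict in state I10:
  Shift-reduce conflict between [B → d .] and [T → . d B]
So the grammar is NOT LR(0).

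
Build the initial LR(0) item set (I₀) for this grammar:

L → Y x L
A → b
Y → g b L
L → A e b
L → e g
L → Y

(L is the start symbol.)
{ [A → . b], [L → . A e b], [L → . Y x L], [L → . Y], [L → . e g], [L' → . L], [Y → . g b L] }

First, augment the grammar with L' → L
I₀ = CLOSURE({ [L' → . L] }):
  [L' → . L] has the dot before L: add [L → . Y x L], [L → . A e b], [L → . e g], [L → . Y]
  [L → . Y x L] has the dot before Y: add [Y → . g b L]
  [L → . A e b] has the dot before A: add [A → . b]
No further items can be added.

I₀ = { [A → . b], [L → . A e b], [L → . Y x L], [L → . Y], [L → . e g], [L' → . L], [Y → . g b L] }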